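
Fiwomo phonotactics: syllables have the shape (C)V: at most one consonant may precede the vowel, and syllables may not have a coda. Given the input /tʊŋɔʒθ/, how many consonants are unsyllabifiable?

The consonants /ʒ/, /θ/ cannot be parsed into a legal (C)V syllable (no codas are permitted; onsets are limited to one consonant).

2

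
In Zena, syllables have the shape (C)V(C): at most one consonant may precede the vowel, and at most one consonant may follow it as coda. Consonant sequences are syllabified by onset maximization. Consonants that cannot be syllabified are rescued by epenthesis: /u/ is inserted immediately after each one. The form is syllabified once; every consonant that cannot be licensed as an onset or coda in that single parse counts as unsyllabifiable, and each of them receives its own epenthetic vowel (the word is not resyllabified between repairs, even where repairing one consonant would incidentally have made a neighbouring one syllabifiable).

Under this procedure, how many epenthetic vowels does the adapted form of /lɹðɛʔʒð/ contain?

4

The unsyllabifiable consonants are /l/, /ɹ/, /ʒ/, /ð/; each receives one epenthetic vowel.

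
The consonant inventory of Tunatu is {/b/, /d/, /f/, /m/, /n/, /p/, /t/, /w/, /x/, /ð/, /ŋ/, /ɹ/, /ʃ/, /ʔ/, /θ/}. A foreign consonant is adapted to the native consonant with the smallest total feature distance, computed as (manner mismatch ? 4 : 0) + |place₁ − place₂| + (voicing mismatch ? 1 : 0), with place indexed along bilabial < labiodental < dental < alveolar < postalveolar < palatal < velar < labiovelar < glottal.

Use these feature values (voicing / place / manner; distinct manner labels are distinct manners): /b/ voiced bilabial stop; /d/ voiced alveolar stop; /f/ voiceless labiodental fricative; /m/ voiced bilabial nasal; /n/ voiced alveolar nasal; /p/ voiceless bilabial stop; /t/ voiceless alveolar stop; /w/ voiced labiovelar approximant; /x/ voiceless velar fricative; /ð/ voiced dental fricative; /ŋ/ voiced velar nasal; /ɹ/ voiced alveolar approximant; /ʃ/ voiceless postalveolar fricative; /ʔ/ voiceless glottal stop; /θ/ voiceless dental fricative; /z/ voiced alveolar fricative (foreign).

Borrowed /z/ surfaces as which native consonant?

ð

/ð/ is closest: same manner (fricative), place distance 1 (alveolar→dental), same voicing; total 1. Next closest is /ʃ/ at distance 2.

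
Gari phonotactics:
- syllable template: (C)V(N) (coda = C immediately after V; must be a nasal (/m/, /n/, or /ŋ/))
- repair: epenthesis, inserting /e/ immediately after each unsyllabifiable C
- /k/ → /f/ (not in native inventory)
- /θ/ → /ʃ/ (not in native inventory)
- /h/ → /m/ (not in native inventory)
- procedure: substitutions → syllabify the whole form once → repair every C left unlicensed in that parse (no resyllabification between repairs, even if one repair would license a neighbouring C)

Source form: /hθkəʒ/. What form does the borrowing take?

meʃefəʒe

Substitution: /h/ → /m/, /θ/ → /ʃ/, /k/ → /f/, giving /mʃfəʒ/.
Under (C)V(N), the unsyllabifiable consonants are /m/, /ʃ/, /ʒ/ (only a nasal (/m/, /n/, or /ŋ/) is licensed in coda position; onsets are limited to one consonant).
Each unlicensed consonant becomes the onset of a new syllable: /m/ → /me/, /ʃ/ → /ʃe/, /ʒ/ → /ʒe/.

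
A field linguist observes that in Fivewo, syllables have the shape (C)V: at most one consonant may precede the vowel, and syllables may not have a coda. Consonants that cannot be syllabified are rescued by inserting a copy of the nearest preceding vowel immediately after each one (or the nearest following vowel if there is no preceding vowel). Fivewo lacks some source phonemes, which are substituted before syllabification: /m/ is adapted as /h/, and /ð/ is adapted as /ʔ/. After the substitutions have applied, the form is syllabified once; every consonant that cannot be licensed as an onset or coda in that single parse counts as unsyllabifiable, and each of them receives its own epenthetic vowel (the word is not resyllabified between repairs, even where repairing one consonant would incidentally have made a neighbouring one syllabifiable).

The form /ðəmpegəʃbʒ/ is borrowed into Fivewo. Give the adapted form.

Substitution: /ð/ → /ʔ/, /m/ → /h/, giving /ʔəhpegəʃbʒ/.
Under (C)V, the unsyllabifiable consonants are /h/, /ʃ/, /b/, /ʒ/ (no codas are permitted; onsets are limited to one consonant).
Each unlicensed consonant becomes the onset of a new syllable: /h/ → /hə/, /ʃ/ → /ʃə/, /b/ → /bə/, /ʒ/ → /ʒə/.

ʔəhəpegəʃəbəʒə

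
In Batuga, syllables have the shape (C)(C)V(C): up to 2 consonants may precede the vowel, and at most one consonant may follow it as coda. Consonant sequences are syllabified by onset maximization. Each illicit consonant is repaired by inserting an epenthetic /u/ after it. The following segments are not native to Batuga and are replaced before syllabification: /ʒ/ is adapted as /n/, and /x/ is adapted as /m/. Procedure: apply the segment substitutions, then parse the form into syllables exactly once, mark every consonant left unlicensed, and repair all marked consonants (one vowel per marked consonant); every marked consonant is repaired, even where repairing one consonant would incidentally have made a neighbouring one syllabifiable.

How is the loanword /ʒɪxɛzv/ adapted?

nɪmɛzvu

Substitution: /ʒ/ → /n/, /x/ → /m/, giving /nɪmɛzv/.
The consonants /v/ cannot be parsed into a legal (C)(C)V(C) syllable (at most one coda consonant is licensed; onsets may contain at most 2 consonants).
Inserting the epenthetic vowel yields /v/ → /vu/.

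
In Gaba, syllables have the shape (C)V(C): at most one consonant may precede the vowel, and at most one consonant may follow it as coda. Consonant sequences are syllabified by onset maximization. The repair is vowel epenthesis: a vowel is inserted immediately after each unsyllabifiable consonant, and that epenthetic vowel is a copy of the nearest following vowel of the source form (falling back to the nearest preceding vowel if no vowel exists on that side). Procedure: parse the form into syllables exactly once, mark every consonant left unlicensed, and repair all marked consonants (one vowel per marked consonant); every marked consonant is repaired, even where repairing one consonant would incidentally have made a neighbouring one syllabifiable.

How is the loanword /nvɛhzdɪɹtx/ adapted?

nɛvɛhzɪdɪɹtɪxɪ

Syllabifying with onset maximization leaves /n/, /z/, /t/, /x/ stranded (at most one coda consonant is licensed; onsets are limited to one consonant).
Inserting the epenthetic vowel yields /n/ → /nɛ/, /z/ → /zɪ/, /t/ → /tɪ/, /x/ → /xɪ/.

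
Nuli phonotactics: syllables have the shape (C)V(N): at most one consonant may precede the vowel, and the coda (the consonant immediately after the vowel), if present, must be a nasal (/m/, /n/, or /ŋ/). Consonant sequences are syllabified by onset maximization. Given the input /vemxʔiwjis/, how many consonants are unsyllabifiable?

The consonants /x/, /w/, /s/ cannot be parsed into a legal (C)V(N) syllable (only a nasal (/m/, /n/, or /ŋ/) is licensed in coda position; onsets are limited to one consonant).

3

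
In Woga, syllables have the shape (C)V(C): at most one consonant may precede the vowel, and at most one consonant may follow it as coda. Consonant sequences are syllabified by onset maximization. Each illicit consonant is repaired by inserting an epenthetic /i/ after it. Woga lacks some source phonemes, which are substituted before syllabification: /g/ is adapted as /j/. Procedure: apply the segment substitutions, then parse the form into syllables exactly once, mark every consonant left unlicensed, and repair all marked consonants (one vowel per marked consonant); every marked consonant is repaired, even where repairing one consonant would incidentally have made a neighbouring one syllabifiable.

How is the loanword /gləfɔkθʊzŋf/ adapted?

Substitution: /g/ → /j/, giving /jləfɔkθʊzŋf/.
Under (C)V(C), the unsyllabifiable consonants are /j/, /ŋ/, /f/ (at most one coda consonant is licensed; onsets are limited to one consonant).
Inserting the epenthetic vowel yields /j/ → /ji/, /ŋ/ → /ŋi/, /f/ → /fi/.

jiləfɔkθʊzŋifi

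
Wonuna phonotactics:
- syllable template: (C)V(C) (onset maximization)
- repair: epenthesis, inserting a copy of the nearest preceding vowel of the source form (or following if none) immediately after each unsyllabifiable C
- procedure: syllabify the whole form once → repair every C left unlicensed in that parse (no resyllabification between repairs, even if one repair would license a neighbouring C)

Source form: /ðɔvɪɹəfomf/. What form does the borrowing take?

The consonants /f/ cannot be parsed into a legal (C)V(C) syllable (at most one coda consonant is licensed; onsets are limited to one consonant).
Each unlicensed consonant becomes the onset of a new syllable: /f/ → /fo/.

ðɔvɪɹəfomfo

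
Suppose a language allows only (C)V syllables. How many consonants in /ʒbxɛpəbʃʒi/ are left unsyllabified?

Syllabifying with onset maximization leaves /ʒ/, /b/, /b/, /ʃ/ stranded (no codas are permitted; onsets are limited to one consonant).

4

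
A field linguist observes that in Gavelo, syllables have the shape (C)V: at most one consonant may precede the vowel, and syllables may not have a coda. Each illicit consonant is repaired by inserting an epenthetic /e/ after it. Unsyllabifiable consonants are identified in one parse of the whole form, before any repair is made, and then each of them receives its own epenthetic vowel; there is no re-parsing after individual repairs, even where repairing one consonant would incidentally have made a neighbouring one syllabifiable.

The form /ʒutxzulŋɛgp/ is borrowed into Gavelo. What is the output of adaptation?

ʒutexezuleŋɛgepe

Under (C)V, the unsyllabifiable consonants are /t/, /x/, /l/, /g/, /p/ (no codas are permitted; onsets are limited to one consonant).
Epenthesis after each stranded consonant: /t/ → /te/, /x/ → /xe/, /l/ → /le/, /g/ → /ge/, /p/ → /pe/.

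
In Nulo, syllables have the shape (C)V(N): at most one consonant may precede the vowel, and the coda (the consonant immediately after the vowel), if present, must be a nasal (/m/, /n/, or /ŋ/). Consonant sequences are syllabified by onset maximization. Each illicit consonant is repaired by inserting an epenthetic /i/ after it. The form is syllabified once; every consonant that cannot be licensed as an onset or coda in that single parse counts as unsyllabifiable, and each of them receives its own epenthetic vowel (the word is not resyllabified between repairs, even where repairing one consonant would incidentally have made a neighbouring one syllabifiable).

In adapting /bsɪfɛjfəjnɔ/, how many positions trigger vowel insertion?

The unsyllabifiable consonants are /b/, /j/, /j/; each receives one epenthetic vowel.

3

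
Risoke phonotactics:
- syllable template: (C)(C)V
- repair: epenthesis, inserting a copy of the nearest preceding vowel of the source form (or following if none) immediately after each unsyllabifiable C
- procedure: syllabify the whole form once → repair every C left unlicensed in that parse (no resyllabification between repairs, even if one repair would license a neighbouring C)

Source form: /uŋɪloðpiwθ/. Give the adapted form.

uŋɪloðpiwiθi

The consonants /w/, /θ/ cannot be parsed into a legal (C)(C)V syllable (no codas are permitted; onsets may contain at most 2 consonants).
Each unlicensed consonant becomes the onset of a new syllable: /w/ → /wi/, /θ/ → /θi/.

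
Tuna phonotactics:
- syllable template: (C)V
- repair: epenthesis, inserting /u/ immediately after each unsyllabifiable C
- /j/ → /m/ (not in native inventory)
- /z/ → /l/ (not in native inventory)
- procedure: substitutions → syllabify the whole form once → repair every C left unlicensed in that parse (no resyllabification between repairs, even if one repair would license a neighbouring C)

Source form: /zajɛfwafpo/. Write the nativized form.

Substitution: /z/ → /l/, /j/ → /m/, giving /lamɛfwafpo/.
Syllabifying with onset maximization leaves /f/, /f/ stranded (no codas are permitted; onsets are limited to one consonant).
Epenthesis after each stranded consonant: /f/ → /fu/, /f/ → /fu/.

lamɛfuwafupo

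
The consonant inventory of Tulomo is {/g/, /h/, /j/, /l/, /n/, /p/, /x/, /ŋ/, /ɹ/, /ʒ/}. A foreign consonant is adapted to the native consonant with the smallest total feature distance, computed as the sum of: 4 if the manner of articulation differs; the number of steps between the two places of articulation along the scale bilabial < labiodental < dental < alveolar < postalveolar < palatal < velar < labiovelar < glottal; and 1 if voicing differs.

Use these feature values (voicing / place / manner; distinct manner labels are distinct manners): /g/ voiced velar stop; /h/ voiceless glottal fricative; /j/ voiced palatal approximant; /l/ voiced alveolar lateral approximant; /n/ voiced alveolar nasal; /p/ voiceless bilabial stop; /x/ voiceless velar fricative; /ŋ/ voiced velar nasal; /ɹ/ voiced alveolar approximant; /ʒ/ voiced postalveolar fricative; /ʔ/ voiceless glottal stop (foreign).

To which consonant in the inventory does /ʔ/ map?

/g/ is closest: same manner (stop), place distance 2 (glottal→velar), voicing differs (+1); total 3. Next closest is /h/ at distance 4.

g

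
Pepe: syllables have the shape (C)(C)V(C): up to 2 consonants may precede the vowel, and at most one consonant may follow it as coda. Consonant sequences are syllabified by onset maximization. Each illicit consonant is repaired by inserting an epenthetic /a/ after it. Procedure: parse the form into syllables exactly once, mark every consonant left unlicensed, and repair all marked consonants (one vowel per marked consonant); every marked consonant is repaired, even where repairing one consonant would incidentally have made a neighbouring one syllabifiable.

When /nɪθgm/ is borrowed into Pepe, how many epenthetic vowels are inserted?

The unsyllabifiable consonants are /g/, /m/; each receives one epenthetic vowel.

2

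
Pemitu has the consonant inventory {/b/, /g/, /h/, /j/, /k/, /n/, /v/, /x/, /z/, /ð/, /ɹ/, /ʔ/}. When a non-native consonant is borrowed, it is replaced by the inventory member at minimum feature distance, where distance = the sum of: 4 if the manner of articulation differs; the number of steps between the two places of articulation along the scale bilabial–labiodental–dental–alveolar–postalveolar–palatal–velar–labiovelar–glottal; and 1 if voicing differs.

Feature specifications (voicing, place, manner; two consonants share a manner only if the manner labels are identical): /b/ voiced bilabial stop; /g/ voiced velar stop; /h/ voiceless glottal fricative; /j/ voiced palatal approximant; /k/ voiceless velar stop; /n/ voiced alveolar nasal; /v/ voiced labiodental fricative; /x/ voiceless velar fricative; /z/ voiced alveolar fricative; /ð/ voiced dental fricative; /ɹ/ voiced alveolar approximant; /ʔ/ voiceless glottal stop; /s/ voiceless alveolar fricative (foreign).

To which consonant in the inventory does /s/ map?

z

/z/ is closest: same manner (fricative), place distance 0 (alveolar→alveolar), voicing differs (+1); total 1. Next closest is /ð/ at distance 2.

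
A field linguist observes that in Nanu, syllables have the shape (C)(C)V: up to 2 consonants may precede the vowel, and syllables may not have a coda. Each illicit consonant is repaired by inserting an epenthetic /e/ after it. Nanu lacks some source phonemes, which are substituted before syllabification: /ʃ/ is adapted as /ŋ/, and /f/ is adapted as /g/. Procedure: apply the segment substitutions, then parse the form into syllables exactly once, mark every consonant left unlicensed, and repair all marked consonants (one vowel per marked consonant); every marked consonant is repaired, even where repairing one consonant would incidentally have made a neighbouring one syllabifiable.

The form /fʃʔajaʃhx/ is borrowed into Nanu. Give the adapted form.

geŋʔajaŋehexe

Substitution: /f/ → /g/, /ʃ/ → /ŋ/, giving /gŋʔajaŋhx/.
The consonants /g/, /ŋ/, /h/, /x/ cannot be parsed into a legal (C)(C)V syllable (no codas are permitted; onsets may contain at most 2 consonants).
Each unlicensed consonant becomes the onset of a new syllable: /g/ → /ge/, /ŋ/ → /ŋe/, /h/ → /he/, /x/ → /xe/.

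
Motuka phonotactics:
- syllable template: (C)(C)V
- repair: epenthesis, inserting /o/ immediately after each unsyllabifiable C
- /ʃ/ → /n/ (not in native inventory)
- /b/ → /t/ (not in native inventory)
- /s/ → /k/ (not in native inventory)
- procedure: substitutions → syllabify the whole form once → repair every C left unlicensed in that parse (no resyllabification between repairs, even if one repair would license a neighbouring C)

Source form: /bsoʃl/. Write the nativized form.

Substitution: /b/ → /t/, /s/ → /k/, /ʃ/ → /n/, giving /tkonl/.
The consonants /n/, /l/ cannot be parsed into a legal (C)(C)V syllable (no codas are permitted; onsets may contain at most 2 consonants).
Epenthesis after each stranded consonant: /n/ → /no/, /l/ → /lo/.

tkonolo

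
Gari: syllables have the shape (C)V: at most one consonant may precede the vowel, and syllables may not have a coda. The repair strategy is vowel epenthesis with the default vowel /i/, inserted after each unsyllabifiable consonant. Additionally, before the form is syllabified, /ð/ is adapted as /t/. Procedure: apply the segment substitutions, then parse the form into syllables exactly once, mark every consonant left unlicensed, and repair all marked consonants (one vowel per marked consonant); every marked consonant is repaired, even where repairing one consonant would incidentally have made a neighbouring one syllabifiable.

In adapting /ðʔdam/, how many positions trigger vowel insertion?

3

After substitution the input is /tʔdam/.
The unsyllabifiable consonants are /t/, /ʔ/, /m/; each receives one epenthetic vowel.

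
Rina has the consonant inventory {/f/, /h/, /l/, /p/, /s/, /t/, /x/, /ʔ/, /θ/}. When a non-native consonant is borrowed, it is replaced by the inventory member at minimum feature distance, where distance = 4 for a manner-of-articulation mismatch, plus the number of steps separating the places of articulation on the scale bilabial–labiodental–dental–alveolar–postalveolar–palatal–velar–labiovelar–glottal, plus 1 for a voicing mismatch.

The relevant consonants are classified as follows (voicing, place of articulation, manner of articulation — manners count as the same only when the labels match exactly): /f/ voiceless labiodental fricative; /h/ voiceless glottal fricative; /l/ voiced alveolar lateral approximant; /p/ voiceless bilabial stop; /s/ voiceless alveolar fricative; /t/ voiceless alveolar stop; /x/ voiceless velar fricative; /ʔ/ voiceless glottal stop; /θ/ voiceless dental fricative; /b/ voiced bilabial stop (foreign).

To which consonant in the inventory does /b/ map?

/p/ is closest: same manner (stop), place distance 0 (bilabial→bilabial), voicing differs (+1); total 1. Next closest is /t/ at distance 4.

p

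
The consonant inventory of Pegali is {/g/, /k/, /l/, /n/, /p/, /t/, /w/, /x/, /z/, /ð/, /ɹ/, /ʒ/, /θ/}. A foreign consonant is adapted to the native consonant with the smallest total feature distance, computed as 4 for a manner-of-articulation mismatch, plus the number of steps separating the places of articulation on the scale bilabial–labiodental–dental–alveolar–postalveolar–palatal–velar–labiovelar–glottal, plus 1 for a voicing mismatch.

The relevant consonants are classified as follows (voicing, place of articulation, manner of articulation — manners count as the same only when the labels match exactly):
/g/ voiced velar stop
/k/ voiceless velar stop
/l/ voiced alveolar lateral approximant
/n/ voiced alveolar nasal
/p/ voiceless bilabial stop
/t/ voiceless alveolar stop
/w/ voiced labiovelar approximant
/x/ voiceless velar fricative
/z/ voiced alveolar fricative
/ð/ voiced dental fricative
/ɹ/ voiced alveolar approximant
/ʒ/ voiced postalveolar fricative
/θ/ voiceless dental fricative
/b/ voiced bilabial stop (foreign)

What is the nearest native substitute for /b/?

p

/p/ is closest: same manner (stop), place distance 0 (bilabial→bilabial), voicing differs (+1); total 1. Next closest is /t/ at distance 4.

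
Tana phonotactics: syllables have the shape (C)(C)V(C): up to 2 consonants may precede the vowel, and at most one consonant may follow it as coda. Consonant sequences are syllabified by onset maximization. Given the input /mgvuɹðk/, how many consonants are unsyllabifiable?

3

Under (C)(C)V(C), the unsyllabifiable consonants are /m/, /ð/, /k/ (at most one coda consonant is licensed; onsets may contain at most 2 consonants).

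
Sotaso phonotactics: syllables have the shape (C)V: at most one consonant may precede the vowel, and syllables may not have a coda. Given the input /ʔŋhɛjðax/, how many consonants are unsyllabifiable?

Under (C)V, the unsyllabifiable consonants are /ʔ/, /ŋ/, /j/, /x/ (no codas are permitted; onsets are limited to one consonant).

4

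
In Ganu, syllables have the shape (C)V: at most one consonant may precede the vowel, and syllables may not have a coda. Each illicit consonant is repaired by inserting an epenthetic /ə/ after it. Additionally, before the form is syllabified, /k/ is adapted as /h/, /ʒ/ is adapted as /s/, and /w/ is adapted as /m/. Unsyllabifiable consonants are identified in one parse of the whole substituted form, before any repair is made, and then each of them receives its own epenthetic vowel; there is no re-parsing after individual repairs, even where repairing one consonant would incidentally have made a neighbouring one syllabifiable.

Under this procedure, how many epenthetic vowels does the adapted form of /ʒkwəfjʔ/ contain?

5

After substitution the input is /shməfjʔ/.
The unsyllabifiable consonants are /s/, /h/, /f/, /j/, /ʔ/; each receives one epenthetic vowel.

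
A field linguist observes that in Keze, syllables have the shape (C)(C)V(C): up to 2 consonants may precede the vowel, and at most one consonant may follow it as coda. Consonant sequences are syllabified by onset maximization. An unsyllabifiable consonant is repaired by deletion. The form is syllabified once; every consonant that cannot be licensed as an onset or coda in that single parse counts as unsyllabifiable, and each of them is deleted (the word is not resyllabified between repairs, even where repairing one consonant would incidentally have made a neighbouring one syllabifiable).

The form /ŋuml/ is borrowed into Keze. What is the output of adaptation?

The consonants /l/ cannot be parsed into a legal (C)(C)V(C) syllable (at most one coda consonant is licensed; onsets may contain at most 2 consonants).
Deleting the stranded consonants removes /l/.

ŋum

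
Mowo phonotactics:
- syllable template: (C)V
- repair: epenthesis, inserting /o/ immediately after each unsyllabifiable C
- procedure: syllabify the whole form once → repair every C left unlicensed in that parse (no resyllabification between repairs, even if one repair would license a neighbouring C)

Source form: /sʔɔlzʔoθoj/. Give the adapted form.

soʔɔlozoʔoθojo

Under (C)V, the unsyllabifiable consonants are /s/, /l/, /z/, /j/ (no codas are permitted; onsets are limited to one consonant).
Inserting the epenthetic vowel yields /s/ → /so/, /l/ → /lo/, /z/ → /zo/, /j/ → /jo/.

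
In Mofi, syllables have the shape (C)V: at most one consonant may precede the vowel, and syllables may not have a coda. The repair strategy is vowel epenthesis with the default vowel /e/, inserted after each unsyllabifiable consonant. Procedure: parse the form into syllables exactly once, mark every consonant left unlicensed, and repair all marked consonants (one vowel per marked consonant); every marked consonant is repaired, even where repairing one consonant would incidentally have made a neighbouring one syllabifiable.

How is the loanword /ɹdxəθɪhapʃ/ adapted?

The consonants /ɹ/, /d/, /p/, /ʃ/ cannot be parsed into a legal (C)V syllable (no codas are permitted; onsets are limited to one consonant).
Inserting the epenthetic vowel yields /ɹ/ → /ɹe/, /d/ → /de/, /p/ → /pe/, /ʃ/ → /ʃe/.

ɹedexəθɪhapeʃe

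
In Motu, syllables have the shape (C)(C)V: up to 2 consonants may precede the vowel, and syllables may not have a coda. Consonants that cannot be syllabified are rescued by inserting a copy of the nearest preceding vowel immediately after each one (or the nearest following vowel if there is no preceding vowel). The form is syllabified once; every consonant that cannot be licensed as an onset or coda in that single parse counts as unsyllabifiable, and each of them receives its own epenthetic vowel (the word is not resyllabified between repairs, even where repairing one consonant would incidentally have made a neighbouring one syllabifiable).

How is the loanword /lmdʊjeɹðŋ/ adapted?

lʊmdʊjeɹeðeŋe

Under (C)(C)V, the unsyllabifiable consonants are /l/, /ɹ/, /ð/, /ŋ/ (no codas are permitted; onsets may contain at most 2 consonants).
Each unlicensed consonant becomes the onset of a new syllable: /l/ → /lʊ/, /ɹ/ → /ɹe/, /ð/ → /ðe/, /ŋ/ → /ŋe/.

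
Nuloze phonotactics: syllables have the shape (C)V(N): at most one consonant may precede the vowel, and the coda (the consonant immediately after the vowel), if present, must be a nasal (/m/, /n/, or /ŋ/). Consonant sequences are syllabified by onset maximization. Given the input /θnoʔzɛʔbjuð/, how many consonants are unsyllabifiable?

Under (C)V(N), the unsyllabifiable consonants are /θ/, /ʔ/, /ʔ/, /b/, /ð/ (only a nasal (/m/, /n/, or /ŋ/) is licensed in coda position; onsets are limited to one consonant).

5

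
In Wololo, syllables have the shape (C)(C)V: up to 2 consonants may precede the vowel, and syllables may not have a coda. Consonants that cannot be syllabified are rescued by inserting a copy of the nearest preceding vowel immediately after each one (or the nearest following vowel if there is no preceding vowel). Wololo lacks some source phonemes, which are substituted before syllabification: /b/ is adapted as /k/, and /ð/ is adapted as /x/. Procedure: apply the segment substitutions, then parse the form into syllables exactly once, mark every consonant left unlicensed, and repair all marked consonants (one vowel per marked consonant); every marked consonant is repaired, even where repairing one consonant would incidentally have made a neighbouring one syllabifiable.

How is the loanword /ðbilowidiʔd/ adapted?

xkilowidiʔidi

Substitution: /ð/ → /x/, /b/ → /k/, giving /xkilowidiʔd/.
Syllabifying with onset maximization leaves /ʔ/, /d/ stranded (no codas are permitted; onsets may contain at most 2 consonants).
Inserting the epenthetic vowel yields /ʔ/ → /ʔi/, /d/ → /di/.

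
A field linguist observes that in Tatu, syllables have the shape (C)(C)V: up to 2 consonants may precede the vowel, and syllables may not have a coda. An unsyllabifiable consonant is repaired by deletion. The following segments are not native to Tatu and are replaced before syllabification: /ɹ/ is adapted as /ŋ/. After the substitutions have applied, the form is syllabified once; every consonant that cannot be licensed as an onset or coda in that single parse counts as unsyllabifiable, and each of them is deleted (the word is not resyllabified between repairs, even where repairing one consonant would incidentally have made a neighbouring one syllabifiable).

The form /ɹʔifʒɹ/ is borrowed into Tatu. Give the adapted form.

Substitution: /ɹ/ → /ŋ/, giving /ŋʔifʒŋ/.
Under (C)(C)V, the unsyllabifiable consonants are /f/, /ʒ/, /ŋ/ (no codas are permitted; onsets may contain at most 2 consonants).
Deletion applies to /f/, /ʒ/, /ŋ/.

ŋʔi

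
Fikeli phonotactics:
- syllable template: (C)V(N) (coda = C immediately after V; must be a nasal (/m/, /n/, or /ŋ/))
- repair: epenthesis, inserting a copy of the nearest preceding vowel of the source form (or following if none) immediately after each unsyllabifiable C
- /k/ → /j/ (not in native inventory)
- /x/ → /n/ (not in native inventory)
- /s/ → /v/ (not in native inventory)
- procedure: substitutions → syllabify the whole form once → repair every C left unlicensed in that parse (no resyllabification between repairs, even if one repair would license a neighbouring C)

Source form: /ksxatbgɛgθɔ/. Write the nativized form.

javanatabagɛgɛθɔ

Substitution: /k/ → /j/, /s/ → /v/, /x/ → /n/, giving /jvnatbgɛgθɔ/.
Syllabifying with onset maximization leaves /j/, /v/, /t/, /b/, /g/ stranded (only a nasal (/m/, /n/, or /ŋ/) is licensed in coda position; onsets are limited to one consonant).
Each unlicensed consonant becomes the onset of a new syllable: /j/ → /ja/, /v/ → /va/, /t/ → /ta/, /b/ → /ba/, /g/ → /gɛ/.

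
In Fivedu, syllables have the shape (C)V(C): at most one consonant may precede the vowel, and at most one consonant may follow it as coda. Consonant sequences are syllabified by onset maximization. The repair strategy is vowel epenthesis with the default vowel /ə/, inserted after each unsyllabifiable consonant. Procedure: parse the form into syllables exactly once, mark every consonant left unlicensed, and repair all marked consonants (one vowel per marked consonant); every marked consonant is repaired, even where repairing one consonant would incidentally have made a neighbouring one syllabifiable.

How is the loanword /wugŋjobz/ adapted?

Syllabifying with onset maximization leaves /ŋ/, /z/ stranded (at most one coda consonant is licensed; onsets are limited to one consonant).
Inserting the epenthetic vowel yields /ŋ/ → /ŋə/, /z/ → /zə/.

wugŋəjobzə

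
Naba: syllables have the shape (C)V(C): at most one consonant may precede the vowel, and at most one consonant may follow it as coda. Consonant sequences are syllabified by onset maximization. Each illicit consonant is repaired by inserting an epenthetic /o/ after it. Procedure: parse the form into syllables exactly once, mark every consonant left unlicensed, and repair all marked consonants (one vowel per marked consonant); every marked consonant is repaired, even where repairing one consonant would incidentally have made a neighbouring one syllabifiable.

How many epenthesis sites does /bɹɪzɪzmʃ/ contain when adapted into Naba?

The unsyllabifiable consonants are /b/, /m/, /ʃ/; each receives one epenthetic vowel.

3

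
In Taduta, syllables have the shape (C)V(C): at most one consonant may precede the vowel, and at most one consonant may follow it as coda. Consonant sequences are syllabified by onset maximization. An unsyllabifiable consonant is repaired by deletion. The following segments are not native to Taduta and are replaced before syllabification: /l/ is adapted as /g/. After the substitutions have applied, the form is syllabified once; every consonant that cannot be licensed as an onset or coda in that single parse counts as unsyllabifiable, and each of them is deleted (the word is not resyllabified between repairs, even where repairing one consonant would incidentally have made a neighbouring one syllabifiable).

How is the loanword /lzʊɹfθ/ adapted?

Substitution: /l/ → /g/, giving /gzʊɹfθ/.
The consonants /g/, /f/, /θ/ cannot be parsed into a legal (C)V(C) syllable (at most one coda consonant is licensed; onsets are limited to one consonant).
Each unlicensed consonant is deleted: /g/, /f/, /θ/.

zʊɹ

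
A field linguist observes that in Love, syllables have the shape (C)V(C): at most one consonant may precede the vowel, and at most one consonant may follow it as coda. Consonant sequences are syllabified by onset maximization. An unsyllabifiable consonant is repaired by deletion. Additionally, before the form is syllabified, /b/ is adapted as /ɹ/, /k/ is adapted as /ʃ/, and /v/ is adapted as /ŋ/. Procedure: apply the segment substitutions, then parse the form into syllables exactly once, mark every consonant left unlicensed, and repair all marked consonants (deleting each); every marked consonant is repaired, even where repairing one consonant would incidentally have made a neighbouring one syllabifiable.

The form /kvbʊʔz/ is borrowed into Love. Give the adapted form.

ɹʊʔ

Substitution: /k/ → /ʃ/, /v/ → /ŋ/, /b/ → /ɹ/, giving /ʃŋɹʊʔz/.
Under (C)V(C), the unsyllabifiable consonants are /ʃ/, /ŋ/, /z/ (at most one coda consonant is licensed; onsets are limited to one consonant).
Each unlicensed consonant is deleted: /ʃ/, /ŋ/, /z/.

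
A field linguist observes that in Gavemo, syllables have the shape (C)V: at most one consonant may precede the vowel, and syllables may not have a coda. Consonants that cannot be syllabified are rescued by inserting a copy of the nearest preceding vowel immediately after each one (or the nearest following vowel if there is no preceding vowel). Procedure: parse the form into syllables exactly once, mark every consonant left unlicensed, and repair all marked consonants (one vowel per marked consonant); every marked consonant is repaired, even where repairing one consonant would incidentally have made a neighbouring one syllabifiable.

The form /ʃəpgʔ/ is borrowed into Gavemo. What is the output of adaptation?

Under (C)V, the unsyllabifiable consonants are /p/, /g/, /ʔ/ (no codas are permitted; onsets are limited to one consonant).
Epenthesis after each stranded consonant: /p/ → /pə/, /g/ → /gə/, /ʔ/ → /ʔə/.

ʃəpəgəʔə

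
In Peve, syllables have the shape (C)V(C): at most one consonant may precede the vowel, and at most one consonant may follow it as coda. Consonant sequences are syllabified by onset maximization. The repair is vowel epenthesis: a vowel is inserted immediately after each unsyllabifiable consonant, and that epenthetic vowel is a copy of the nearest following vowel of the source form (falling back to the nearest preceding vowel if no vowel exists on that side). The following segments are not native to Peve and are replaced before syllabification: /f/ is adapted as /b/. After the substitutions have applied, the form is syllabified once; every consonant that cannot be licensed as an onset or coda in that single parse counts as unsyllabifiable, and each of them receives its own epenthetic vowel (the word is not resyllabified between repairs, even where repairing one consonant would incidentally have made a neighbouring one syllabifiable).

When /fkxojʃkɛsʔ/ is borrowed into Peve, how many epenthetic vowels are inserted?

After substitution the input is /bkxojʃkɛsʔ/.
The unsyllabifiable consonants are /b/, /k/, /ʃ/, /ʔ/; each receives one epenthetic vowel.

4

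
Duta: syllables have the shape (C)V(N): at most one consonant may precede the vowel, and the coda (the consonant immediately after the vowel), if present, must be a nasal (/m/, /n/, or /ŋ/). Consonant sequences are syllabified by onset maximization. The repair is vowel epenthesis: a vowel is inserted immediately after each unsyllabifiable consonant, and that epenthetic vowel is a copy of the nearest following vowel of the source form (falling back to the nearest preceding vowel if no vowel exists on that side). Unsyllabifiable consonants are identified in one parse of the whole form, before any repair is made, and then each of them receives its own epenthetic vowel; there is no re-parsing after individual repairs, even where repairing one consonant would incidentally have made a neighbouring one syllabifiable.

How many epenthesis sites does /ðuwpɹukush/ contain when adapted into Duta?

4

The unsyllabifiable consonants are /w/, /p/, /s/, /h/; each receives one epenthetic vowel.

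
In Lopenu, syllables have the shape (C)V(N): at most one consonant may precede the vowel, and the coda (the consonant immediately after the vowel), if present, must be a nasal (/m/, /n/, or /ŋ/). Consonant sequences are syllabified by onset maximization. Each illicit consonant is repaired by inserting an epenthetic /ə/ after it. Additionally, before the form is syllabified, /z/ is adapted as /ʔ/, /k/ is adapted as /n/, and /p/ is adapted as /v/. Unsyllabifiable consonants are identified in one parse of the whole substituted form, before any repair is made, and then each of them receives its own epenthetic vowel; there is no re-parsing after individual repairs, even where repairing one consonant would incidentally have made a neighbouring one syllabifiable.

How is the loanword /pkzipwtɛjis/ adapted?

vənəʔivəwətɛjisə

Substitution: /p/ → /v/, /k/ → /n/, /z/ → /ʔ/, giving /vnʔivwtɛjis/.
Under (C)V(N), the unsyllabifiable consonants are /v/, /n/, /v/, /w/, /s/ (only a nasal (/m/, /n/, or /ŋ/) is licensed in coda position; onsets are limited to one consonant).
Inserting the epenthetic vowel yields /v/ → /və/, /n/ → /nə/, /v/ → /və/, /w/ → /wə/, /s/ → /sə/.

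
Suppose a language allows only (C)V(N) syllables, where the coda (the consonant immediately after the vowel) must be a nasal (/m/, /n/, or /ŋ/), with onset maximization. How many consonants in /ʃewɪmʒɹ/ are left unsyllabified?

The consonants /ʒ/, /ɹ/ cannot be parsed into a legal (C)V(N) syllable (only a nasal (/m/, /n/, or /ŋ/) is licensed in coda position; onsets are limited to one consonant).

2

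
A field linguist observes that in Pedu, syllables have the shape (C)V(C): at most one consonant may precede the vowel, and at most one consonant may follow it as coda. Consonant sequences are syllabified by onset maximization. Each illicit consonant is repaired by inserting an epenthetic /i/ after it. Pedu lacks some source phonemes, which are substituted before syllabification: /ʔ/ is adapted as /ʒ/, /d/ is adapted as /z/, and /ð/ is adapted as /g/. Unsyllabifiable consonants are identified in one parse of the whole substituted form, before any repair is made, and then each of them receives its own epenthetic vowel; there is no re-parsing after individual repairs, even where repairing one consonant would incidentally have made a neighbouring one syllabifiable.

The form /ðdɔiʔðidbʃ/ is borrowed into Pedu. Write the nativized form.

Substitution: /ð/ → /g/, /d/ → /z/, /ʔ/ → /ʒ/, giving /gzɔiʒgizbʃ/.
Syllabifying with onset maximization leaves /g/, /b/, /ʃ/ stranded (at most one coda consonant is licensed; onsets are limited to one consonant).
Each unlicensed consonant becomes the onset of a new syllable: /g/ → /gi/, /b/ → /bi/, /ʃ/ → /ʃi/.

gizɔiʒgizbiʃi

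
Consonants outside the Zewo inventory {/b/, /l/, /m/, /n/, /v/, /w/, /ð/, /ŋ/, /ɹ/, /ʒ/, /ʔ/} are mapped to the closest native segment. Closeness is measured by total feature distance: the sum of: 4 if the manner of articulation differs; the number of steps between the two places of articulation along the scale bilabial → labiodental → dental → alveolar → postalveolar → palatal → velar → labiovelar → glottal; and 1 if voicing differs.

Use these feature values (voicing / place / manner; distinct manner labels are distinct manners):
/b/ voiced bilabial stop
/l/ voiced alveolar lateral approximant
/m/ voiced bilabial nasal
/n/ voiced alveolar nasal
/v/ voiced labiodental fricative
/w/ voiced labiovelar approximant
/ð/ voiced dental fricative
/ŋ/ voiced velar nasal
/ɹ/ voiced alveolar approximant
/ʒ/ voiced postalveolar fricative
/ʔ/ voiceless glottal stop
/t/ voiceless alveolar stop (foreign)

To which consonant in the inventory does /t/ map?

/b/ is closest: same manner (stop), place distance 3 (alveolar→bilabial), voicing differs (+1); total 4. Next closest is /l/ at distance 5.

b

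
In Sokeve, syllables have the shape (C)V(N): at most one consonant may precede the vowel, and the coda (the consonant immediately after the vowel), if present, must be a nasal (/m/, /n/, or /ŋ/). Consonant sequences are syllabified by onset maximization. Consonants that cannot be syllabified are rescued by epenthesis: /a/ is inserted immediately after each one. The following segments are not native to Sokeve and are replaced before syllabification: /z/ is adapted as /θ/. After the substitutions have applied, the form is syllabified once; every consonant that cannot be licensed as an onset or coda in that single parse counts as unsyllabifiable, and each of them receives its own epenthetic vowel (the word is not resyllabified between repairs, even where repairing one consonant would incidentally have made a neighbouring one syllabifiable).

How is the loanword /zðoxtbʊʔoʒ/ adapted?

Substitution: /z/ → /θ/, giving /θðoxtbʊʔoʒ/.
The consonants /θ/, /x/, /t/, /ʒ/ cannot be parsed into a legal (C)V(N) syllable (only a nasal (/m/, /n/, or /ŋ/) is licensed in coda position; onsets are limited to one consonant).
Inserting the epenthetic vowel yields /θ/ → /θa/, /x/ → /xa/, /t/ → /ta/, /ʒ/ → /ʒa/.

θaðoxatabʊʔoʒa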